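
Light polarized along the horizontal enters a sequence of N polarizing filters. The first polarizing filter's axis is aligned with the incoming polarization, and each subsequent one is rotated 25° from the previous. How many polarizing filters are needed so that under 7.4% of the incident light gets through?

N = 15

First polarizer is aligned with the polarization: full transmission.
Each further stage multiplies by cos²(25°) = 0.8214.
After N polarizers: T = 0.8214^(N−1). Require T < 0.074 ⇒ N−1 > ln(0.074)/ln(0.8214) = 13.23, so N−1 ≥ 14 and N = 15.
Check: N=15 gives T = 0.06364 < 0.074; N=14 gives T = 0.07748.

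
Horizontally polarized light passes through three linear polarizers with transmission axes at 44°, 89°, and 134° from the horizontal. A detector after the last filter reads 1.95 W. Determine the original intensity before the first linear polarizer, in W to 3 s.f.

I₀ ≈ 15.1 W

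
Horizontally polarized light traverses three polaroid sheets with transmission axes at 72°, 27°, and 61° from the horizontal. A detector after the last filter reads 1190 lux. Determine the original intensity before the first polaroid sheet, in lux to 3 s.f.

I₁ = I₀ cos²(72° − 0°) = I₀ cos²(72°) = 0.09549 I₀.
I₂ = I₁ cos²(27° − 72°) = 0.09549 I₀ · cos²(45°) = 0.04775 I₀.
I₃ = I₂ cos²(61° − 27°) = 0.04775 I₀ · cos²(34°) = 0.03282 I₀.
So 1190 lux = 0.03282 I₀, giving I₀ = 1190/0.03282 = 3.626e+04 lux.

I₀ ≈ 3.63e4 lux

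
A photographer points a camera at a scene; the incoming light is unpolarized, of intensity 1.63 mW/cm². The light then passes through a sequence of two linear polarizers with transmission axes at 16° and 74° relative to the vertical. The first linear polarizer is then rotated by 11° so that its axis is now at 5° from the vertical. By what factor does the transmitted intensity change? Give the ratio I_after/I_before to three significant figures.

Before rotation:
Unpolarized light through the first polarizer → I₁ = ½ I₀, now polarized at 16°.
I₂ = I₁ cos²(74° − 16°) = 0.5 I₀ · cos²(58°) = 0.1404 I₀.
After rotation:
Unpolarized light through the first polarizer → I₁ = ½ I₀, now polarized at 5°.
I₂ = I₁ cos²(74° − 5°) = 0.5 I₀ · cos²(69°) = 0.06421 I₀.
Ratio = 0.06421 / 0.1404 = 0.4573.

I_new/I_old ≈ 0.457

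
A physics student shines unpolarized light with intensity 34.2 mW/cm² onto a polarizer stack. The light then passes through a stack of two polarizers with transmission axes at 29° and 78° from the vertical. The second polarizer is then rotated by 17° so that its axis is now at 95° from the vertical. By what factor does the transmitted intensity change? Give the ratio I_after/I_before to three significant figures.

Before rotation:
Unpolarized light through the first polarizer → I₁ = ½ I₀, now polarized at 29°.
I₂ = I₁ cos²(78° − 29°) = 0.5 I₀ · cos²(49°) = 0.2152 I₀.
After rotation:
Unpolarized light through the first polarizer → I₁ = ½ I₀, now polarized at 29°.
I₂ = I₁ cos²(95° − 29°) = 0.5 I₀ · cos²(66°) = 0.08272 I₀.
Ratio = 0.08272 / 0.2152 = 0.3844.

I_new/I_old ≈ 0.384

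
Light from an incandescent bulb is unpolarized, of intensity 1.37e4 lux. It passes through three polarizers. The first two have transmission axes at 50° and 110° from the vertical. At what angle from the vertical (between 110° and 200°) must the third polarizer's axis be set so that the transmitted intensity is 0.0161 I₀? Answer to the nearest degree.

θ ≈ 179°

Unpolarized light through the first polarizer → I₁ = ½ I₀, now polarized at 50°.
I₂ = I₁ cos²(110° − 50°) = 0.5 I₀ · cos²(60°) = 0.125 I₀.
Need I₃/I₀ = 0.0161, so cos²(θ − 110°) = 0.0161 / 0.125 = 0.1288.
θ − 110° = arccos(√0.1288) = 69.0°, giving θ ≈ 110 + 69.0 = 179.0°.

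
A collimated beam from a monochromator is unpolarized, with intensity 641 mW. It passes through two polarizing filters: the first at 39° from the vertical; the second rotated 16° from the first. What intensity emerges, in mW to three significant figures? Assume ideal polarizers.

Unpolarized light through the first polarizer → I₁ = 641 mW/2 = 320.5 mW, polarized at 39°.
I₂ = I₁ · cos²(16°) = 320.5 · 0.924 = 296.1 mW.

I ≈ 296 mW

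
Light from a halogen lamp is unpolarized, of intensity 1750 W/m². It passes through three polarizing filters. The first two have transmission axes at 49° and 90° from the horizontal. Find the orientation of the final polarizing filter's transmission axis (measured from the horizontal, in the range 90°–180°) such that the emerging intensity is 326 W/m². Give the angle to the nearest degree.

θ ≈ 126°

Unpolarized light through the first polarizer → I₁ = ½ I₀, now polarized at 49°.
I₂ = I₁ cos²(90° − 49°) = 0.5 I₀ · cos²(41°) = 0.2848 I₀.
Target fraction: 326 / 1750 W/m² = 0.1863 of I₀.
Need I₃/I₀ = 0.1863, so cos²(θ − 90°) = 0.1863 / 0.2848 = 0.6541.
θ − 90° = arccos(√0.6541) = 36.0°, giving θ ≈ 90 + 36.0 = 126.0°.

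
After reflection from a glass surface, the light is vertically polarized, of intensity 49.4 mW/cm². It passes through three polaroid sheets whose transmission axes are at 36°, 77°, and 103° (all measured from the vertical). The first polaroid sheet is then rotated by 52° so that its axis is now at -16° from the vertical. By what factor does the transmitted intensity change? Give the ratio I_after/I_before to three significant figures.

Before rotation:
By Malus's law, I₁ = I₀ cos²(36° − 0°) = I₀ cos²(36°) = 0.6545 I₀.
I₂ = I₁ cos²(77° − 36°) = 0.6545 I₀ · cos²(41°) = 0.3728 I₀.
I₃ = I₂ cos²(103° − 77°) = 0.3728 I₀ · cos²(26°) = 0.3012 I₀.
After rotation:
I₁ = I₀ cos²(-16° − 0°) = I₀ cos²(16°) = 0.924 I₀.
Angle between axes 1 and 2: 87°. I₂ = 0.924 I₀ · cos²(87°) = 0.002531 I₀.
I₃ = I₂ cos²(103° − 77°) = 0.002531 I₀ · cos²(26°) = 0.002045 I₀.
Ratio = 0.002045 / 0.3012 = 0.006789.

I_new/I_old ≈ 0.00679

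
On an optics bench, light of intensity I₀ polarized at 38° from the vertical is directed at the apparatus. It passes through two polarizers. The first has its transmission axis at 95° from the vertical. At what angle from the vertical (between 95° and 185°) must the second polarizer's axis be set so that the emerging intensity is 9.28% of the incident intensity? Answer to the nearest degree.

θ ≈ 151°

I₁ = I₀ cos²(95° − 38°) = I₀ cos²(57°) = 0.2966 I₀.
Need I₂/I₀ = 0.0928, so cos²(θ − 95°) = 0.0928 / 0.2966 = 0.3128.
θ − 95° = arccos(√0.3128) = 56.0°, giving θ ≈ 95 + 56.0 = 151.0°.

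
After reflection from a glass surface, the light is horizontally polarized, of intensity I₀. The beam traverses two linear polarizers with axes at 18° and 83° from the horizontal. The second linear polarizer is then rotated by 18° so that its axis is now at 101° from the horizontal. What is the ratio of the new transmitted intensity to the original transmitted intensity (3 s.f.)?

I_new/I_old ≈ 0.0832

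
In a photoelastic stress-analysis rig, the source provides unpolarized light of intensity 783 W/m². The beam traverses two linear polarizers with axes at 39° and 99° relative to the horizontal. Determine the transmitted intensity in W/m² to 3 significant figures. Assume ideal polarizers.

Unpolarized light through the first polarizer → I₁ = 783 W/m²/2 = 391.5 W/m², polarized at 39°.
I₂ = I₁ · cos²(60°) = 391.5 · 0.25 = 97.88 W/m².

I ≈ 97.9 W/m²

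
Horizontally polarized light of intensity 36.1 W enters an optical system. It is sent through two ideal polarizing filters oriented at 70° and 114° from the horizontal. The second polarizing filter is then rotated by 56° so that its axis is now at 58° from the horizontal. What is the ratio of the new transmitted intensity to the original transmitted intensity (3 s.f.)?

I_new/I_old ≈ 1.85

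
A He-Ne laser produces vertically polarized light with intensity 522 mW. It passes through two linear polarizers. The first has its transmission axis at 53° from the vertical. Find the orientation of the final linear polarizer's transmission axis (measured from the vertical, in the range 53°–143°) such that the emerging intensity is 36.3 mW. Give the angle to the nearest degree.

By Malus's law, I₁ = I₀ cos²(53° − 0°) = I₀ cos²(53°) = 0.3622 I₀.
Target fraction: 36.3 / 522 mW = 0.06954 of I₀.
Need I₂/I₀ = 0.06954, so cos²(θ − 53°) = 0.06954 / 0.3622 = 0.192.
θ − 53° = arccos(√0.192) = 64.0°, giving θ ≈ 53 + 64.0 = 117.0°.

θ ≈ 117°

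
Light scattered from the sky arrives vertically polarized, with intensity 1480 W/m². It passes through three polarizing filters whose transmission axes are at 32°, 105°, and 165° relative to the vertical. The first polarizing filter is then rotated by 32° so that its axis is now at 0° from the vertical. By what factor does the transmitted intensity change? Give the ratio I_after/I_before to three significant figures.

Before rotation:
I₁ = I₀ cos²(32° − 0°) = I₀ cos²(32°) = 0.7192 I₀.
I₂ = I₁ cos²(105° − 32°) = 0.7192 I₀ · cos²(73°) = 0.06148 I₀.
I₃ = I₂ cos²(165° − 105°) = 0.06148 I₀ · cos²(60°) = 0.01537 I₀.
After rotation:
I₁ = I₀ cos²(0° − 0°) = I₀ cos²(0°) = 1 I₀.
Angle between axes 1 and 2: 75°. I₂ = 1 I₀ · cos²(75°) = 0.06699 I₀.
I₃ = I₂ cos²(165° − 105°) = 0.06699 I₀ · cos²(60°) = 0.01675 I₀.
Ratio = 0.01675 / 0.01537 = 1.09.

I_new/I_old ≈ 1.09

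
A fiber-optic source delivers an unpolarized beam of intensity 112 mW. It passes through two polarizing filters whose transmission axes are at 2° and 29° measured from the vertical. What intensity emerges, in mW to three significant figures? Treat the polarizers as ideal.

I ≈ 44.5 mW

Unpolarized light through the first polarizer → I₁ = 112 mW/2 = 56 mW, polarized at 2°.
I₂ = I₁ · cos²(27°) = 56 · 0.7939 = 44.46 mW.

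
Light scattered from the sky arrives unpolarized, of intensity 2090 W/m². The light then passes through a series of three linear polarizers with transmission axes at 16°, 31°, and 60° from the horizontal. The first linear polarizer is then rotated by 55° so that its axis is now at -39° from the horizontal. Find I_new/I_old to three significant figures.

Before rotation:
Unpolarized light through the first polarizer → I₁ = ½ I₀, now polarized at 16°.
I₂ = I₁ cos²(31° − 16°) = 0.5 I₀ · cos²(15°) = 0.4665 I₀.
I₃ = I₂ cos²(60° − 31°) = 0.4665 I₀ · cos²(29°) = 0.3569 I₀.
After rotation:
Unpolarized light through the first polarizer → I₁ = ½ I₀, now polarized at -39°.
I₂ = I₁ cos²(31° + 39°) = 0.5 I₀ · cos²(70°) = 0.05849 I₀.
I₃ = I₂ cos²(60° − 31°) = 0.05849 I₀ · cos²(29°) = 0.04474 I₀.
Ratio = 0.04474 / 0.3569 = 0.1254.

I_new/I_old ≈ 0.125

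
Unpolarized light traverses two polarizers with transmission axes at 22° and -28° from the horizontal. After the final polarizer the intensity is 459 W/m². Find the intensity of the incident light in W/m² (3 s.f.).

I₀ ≈ 2220 W/m²

Unpolarized light through the first polarizer → I₁ = ½ I₀, now polarized at 22°.
I₂ = I₁ cos²(-28° − 22°) = 0.5 I₀ · cos²(50°) = 0.2066 I₀.
So 459 W/m² = 0.2066 I₀, giving I₀ = 459/0.2066 = 2222 W/m².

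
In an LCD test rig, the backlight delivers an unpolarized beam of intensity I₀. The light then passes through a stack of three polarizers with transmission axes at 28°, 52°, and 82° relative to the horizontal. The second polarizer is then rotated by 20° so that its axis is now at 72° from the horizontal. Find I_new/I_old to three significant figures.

Before rotation:
Unpolarized light through the first polarizer → I₁ = ½ I₀, now polarized at 28°.
I₂ = I₁ cos²(52° − 28°) = 0.5 I₀ · cos²(24°) = 0.4173 I₀.
I₃ = I₂ cos²(82° − 52°) = 0.4173 I₀ · cos²(30°) = 0.313 I₀.
After rotation:
Unpolarized light through the first polarizer → I₁ = ½ I₀, now polarized at 28°.
I₂ = I₁ cos²(72° − 28°) = 0.5 I₀ · cos²(44°) = 0.2587 I₀.
I₃ = I₂ cos²(82° − 72°) = 0.2587 I₀ · cos²(10°) = 0.2509 I₀.
Ratio = 0.2509 / 0.313 = 0.8018.

I_new/I_old ≈ 0.802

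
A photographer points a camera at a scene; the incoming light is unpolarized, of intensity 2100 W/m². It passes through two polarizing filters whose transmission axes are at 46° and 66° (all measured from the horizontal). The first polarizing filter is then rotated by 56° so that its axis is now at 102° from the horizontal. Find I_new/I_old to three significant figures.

I_new/I_old ≈ 0.741

Before rotation:
Unpolarized light through the first polarizer → I₁ = ½ I₀, now polarized at 46°.
I₂ = I₁ cos²(66° − 46°) = 0.5 I₀ · cos²(20°) = 0.4415 I₀.
After rotation:
Unpolarized light through the first polarizer → I₁ = ½ I₀, now polarized at 102°.
I₂ = I₁ cos²(66° − 102°) = 0.5 I₀ · cos²(36°) = 0.3273 I₀.
Ratio = 0.3273 / 0.4415 = 0.7412.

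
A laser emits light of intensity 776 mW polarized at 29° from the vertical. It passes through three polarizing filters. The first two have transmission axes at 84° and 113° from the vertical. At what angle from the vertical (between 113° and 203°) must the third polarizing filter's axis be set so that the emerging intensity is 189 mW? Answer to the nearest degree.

I₁ = I₀ cos²(84° − 29°) = I₀ cos²(55°) = 0.329 I₀.
I₂ = I₁ cos²(113° − 84°) = 0.329 I₀ · cos²(29°) = 0.2517 I₀.
Target fraction: 189 / 776 mW = 0.2436 of I₀.
Need I₃/I₀ = 0.2436, so cos²(θ − 113°) = 0.2436 / 0.2517 = 0.9678.
θ − 113° = arccos(√0.9678) = 10.3°, giving θ ≈ 113 + 10.3 = 123.3°.

θ ≈ 123°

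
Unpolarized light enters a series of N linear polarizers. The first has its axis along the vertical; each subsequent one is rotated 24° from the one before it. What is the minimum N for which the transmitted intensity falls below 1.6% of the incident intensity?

N = 21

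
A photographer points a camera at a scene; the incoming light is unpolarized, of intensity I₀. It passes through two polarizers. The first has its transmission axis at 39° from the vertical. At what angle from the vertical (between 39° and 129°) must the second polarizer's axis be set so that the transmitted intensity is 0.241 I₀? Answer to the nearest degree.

θ ≈ 85°

Unpolarized light through the first polarizer → I₁ = ½ I₀, now polarized at 39°.
Need I₂/I₀ = 0.241, so cos²(θ − 39°) = 0.241 / 0.5 = 0.482.
θ − 39° = arccos(√0.482) = 46.0°, giving θ ≈ 39 + 46.0 = 85.0°.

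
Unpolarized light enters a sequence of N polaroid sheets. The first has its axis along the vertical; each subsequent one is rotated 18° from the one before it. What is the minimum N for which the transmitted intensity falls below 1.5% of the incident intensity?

N = 36

First polarizer halves the unpolarized light: factor 1/2.
Each further stage multiplies by cos²(18°) = 0.9045.
After N polarizers: T = 0.5·0.9045^(N−1). Require T < 0.015 ⇒ N−1 > ln(0.015/0.5)/ln(0.9045) = 34.94, so N−1 ≥ 35 and N = 36.
Check: N=36 gives T = 0.01491 < 0.015; N=35 gives T = 0.01648.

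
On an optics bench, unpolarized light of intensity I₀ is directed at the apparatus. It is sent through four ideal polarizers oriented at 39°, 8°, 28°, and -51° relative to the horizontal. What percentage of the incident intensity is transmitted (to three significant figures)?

Unpolarized light through the first polarizer → I₁ = ½ I₀, now polarized at 39°.
I₂ = I₁ cos²(8° − 39°) = 0.5 I₀ · cos²(31°) = 0.3674 I₀.
I₃ = I₂ cos²(28° − 8°) = 0.3674 I₀ · cos²(20°) = 0.3244 I₀.
I₄ = I₃ cos²(-51° − 28°) = 0.3244 I₀ · cos²(79°) = 0.01181 I₀.
That is 1.181% of the incident intensity.

≈ 1.18%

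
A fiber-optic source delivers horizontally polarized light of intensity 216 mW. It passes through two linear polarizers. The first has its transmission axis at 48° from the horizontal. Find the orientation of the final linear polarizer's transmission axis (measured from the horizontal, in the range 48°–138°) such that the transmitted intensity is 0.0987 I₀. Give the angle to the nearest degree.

I₁ = I₀ cos²(48° − 0°) = I₀ cos²(48°) = 0.4477 I₀.
Need I₂/I₀ = 0.0987, so cos²(θ − 48°) = 0.0987 / 0.4477 = 0.2204.
θ − 48° = arccos(√0.2204) = 62.0°, giving θ ≈ 48 + 62.0 = 110.0°.

θ ≈ 110°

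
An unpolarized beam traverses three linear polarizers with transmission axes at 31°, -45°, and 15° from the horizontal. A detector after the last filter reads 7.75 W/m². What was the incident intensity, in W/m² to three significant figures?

Unpolarized light through the first polarizer → I₁ = ½ I₀, now polarized at 31°.
I₂ = I₁ cos²(-45° − 31°) = 0.5 I₀ · cos²(76°) = 0.02926 I₀.
I₃ = I₂ cos²(15° + 45°) = 0.02926 I₀ · cos²(60°) = 0.007316 I₀.
So 7.75 W/m² = 0.007316 I₀, giving I₀ = 7.75/0.007316 = 1059 W/m².

I₀ ≈ 1060 W/m²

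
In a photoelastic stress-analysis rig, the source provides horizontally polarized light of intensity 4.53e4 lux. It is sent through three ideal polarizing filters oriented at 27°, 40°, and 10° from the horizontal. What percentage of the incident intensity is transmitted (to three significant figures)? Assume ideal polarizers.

I₁ = 4.53e4 lux · cos²(27°) = 3.596e+04 lux.
I₂ = I₁ · cos²(13°) = 3.596e+04 · 0.9494 = 3.414e+04 lux.
I₃ = I₂ · cos²(30°) = 3.414e+04 · 0.75 = 2.561e+04 lux.
That is 56.53% of the incident intensity.

≈ 56.5%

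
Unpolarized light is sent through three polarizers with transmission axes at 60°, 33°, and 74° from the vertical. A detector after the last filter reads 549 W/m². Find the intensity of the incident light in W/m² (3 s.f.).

Unpolarized light through the first polarizer → I₁ = ½ I₀, now polarized at 60°.
I₂ = I₁ cos²(33° − 60°) = 0.5 I₀ · cos²(27°) = 0.3969 I₀.
I₃ = I₂ cos²(74° − 33°) = 0.3969 I₀ · cos²(41°) = 0.2261 I₀.
So 549 W/m² = 0.2261 I₀, giving I₀ = 549/0.2261 = 2428 W/m².

I₀ ≈ 2430 W/m²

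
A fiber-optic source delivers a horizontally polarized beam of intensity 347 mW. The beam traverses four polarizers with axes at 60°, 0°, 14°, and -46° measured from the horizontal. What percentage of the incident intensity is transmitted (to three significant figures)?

≈ 1.47%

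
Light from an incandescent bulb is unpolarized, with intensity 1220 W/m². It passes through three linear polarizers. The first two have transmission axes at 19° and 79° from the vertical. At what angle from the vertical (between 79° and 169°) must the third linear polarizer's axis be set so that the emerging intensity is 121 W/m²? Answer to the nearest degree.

θ ≈ 106°

Unpolarized light through the first polarizer → I₁ = ½ I₀, now polarized at 19°.
I₂ = I₁ cos²(79° − 19°) = 0.5 I₀ · cos²(60°) = 0.125 I₀.
Target fraction: 121 / 1220 W/m² = 0.09918 of I₀.
Need I₃/I₀ = 0.09918, so cos²(θ − 79°) = 0.09918 / 0.125 = 0.7934.
θ − 79° = arccos(√0.7934) = 27.0°, giving θ ≈ 79 + 27.0 = 106.0°.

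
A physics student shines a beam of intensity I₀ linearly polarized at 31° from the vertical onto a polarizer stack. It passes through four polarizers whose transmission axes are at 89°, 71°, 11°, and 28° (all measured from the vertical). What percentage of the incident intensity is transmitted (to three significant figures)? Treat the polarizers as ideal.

≈ 5.81%

By Malus's law, I₁ = I₀ cos²(89° − 31°) = I₀ cos²(58°) = 0.2808 I₀.
I₂ = I₁ cos²(71° − 89°) = 0.2808 I₀ · cos²(18°) = 0.254 I₀.
I₃ = I₂ cos²(11° − 71°) = 0.254 I₀ · cos²(60°) = 0.0635 I₀.
I₄ = I₃ cos²(28° − 11°) = 0.0635 I₀ · cos²(17°) = 0.05807 I₀.
That is 5.807% of the incident intensity.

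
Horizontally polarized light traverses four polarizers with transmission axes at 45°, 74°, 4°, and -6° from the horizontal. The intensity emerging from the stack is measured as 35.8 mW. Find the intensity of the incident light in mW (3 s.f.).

By Malus's law, I₁ = I₀ cos²(45° − 0°) = I₀ cos²(45°) = 0.5 I₀.
I₂ = I₁ cos²(74° − 45°) = 0.5 I₀ · cos²(29°) = 0.3825 I₀.
I₃ = I₂ cos²(4° − 74°) = 0.3825 I₀ · cos²(70°) = 0.04474 I₀.
I₄ = I₃ cos²(-6° − 4°) = 0.04474 I₀ · cos²(10°) = 0.04339 I₀.
So 35.8 mW = 0.04339 I₀, giving I₀ = 35.8/0.04339 = 825 mW.

I₀ ≈ 825 mW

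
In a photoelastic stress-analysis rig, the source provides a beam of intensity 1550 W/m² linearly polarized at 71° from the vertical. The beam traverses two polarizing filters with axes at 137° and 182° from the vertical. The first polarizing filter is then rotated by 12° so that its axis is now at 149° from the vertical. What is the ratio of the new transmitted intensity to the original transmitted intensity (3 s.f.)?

Before rotation:
I₁ = I₀ cos²(137° − 71°) = I₀ cos²(66°) = 0.1654 I₀.
I₂ = I₁ cos²(182° − 137°) = 0.1654 I₀ · cos²(45°) = 0.08272 I₀.
After rotation:
I₁ = I₀ cos²(149° − 71°) = I₀ cos²(78°) = 0.04323 I₀.
I₂ = I₁ cos²(182° − 149°) = 0.04323 I₀ · cos²(33°) = 0.0304 I₀.
Ratio = 0.0304 / 0.08272 = 0.3676.

I_new/I_old ≈ 0.368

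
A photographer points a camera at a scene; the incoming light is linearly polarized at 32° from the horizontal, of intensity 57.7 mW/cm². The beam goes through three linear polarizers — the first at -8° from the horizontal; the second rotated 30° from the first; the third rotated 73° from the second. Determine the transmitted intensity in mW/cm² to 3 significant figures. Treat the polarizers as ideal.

I ≈ 2.17 mW/cm²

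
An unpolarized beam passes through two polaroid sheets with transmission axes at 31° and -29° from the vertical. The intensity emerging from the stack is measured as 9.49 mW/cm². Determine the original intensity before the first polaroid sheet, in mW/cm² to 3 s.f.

I₀ ≈ 75.9 mW/cm²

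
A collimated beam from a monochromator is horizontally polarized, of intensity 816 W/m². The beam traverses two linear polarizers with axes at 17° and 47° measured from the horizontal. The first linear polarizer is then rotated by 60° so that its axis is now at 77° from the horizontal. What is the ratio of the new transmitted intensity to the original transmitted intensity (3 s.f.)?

I_new/I_old ≈ 0.0553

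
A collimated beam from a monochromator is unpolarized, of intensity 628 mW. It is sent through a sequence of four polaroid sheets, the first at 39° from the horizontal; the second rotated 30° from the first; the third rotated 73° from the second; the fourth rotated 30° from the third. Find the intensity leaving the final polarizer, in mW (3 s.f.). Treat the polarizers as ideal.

I ≈ 15.1 mW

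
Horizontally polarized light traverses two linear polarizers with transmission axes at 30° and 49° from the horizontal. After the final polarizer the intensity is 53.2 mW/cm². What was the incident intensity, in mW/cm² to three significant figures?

I₀ ≈ 79.3 mW/cm²

I₁ = I₀ cos²(30° − 0°) = I₀ cos²(30°) = 0.75 I₀.
I₂ = I₁ cos²(49° − 30°) = 0.75 I₀ · cos²(19°) = 0.6705 I₀.
So 53.2 mW/cm² = 0.6705 I₀, giving I₀ = 53.2/0.6705 = 79.34 mW/cm².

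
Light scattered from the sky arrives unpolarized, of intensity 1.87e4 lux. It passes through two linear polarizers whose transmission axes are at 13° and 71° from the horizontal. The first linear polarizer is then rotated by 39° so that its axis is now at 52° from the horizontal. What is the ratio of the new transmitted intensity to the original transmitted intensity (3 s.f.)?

I_new/I_old ≈ 3.18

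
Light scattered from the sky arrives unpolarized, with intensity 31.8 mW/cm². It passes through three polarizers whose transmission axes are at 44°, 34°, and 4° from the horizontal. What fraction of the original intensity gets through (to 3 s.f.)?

I/I₀ ≈ 0.364

Unpolarized light through the first polarizer → I₁ = 31.8 mW/cm²/2 = 15.9 mW/cm², polarized at 44°.
I₂ = I₁ · cos²(10°) = 15.9 · 0.9698 = 15.42 mW/cm².
I₃ = I₂ · cos²(30°) = 15.42 · 0.75 = 11.57 mW/cm².
Transmitted fraction = 0.3637.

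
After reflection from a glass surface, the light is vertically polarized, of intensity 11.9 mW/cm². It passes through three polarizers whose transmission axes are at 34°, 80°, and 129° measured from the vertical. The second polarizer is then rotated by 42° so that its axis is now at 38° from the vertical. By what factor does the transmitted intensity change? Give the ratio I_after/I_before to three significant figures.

Before rotation:
I₁ = I₀ cos²(34° − 0°) = I₀ cos²(34°) = 0.6873 I₀.
I₂ = I₁ cos²(80° − 34°) = 0.6873 I₀ · cos²(46°) = 0.3317 I₀.
I₃ = I₂ cos²(129° − 80°) = 0.3317 I₀ · cos²(49°) = 0.1428 I₀.
After rotation:
I₁ = I₀ cos²(34° − 0°) = I₀ cos²(34°) = 0.6873 I₀.
I₂ = I₁ cos²(38° − 34°) = 0.6873 I₀ · cos²(4°) = 0.684 I₀.
Angle between axes 2 and 3: 89°. I₃ = 0.684 I₀ · cos²(89°) = 0.0002083 I₀.
Ratio = 0.0002083 / 0.1428 = 0.001459.

I_new/I_old ≈ 0.00146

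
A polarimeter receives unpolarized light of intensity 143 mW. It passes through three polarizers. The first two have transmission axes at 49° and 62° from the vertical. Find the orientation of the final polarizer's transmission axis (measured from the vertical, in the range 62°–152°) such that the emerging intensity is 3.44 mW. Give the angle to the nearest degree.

θ ≈ 139°

Unpolarized light through the first polarizer → I₁ = ½ I₀, now polarized at 49°.
I₂ = I₁ cos²(62° − 49°) = 0.5 I₀ · cos²(13°) = 0.4747 I₀.
Target fraction: 3.44 / 143 mW = 0.02406 of I₀.
Need I₃/I₀ = 0.02406, so cos²(θ − 62°) = 0.02406 / 0.4747 = 0.05068.
θ − 62° = arccos(√0.05068) = 77.0°, giving θ ≈ 62 + 77.0 = 139.0°.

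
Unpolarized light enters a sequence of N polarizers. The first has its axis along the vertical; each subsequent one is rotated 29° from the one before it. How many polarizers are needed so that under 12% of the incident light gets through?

N = 7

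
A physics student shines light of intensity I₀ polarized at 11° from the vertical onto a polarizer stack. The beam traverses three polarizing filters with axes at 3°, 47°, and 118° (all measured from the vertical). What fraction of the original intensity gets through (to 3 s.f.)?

≈ 0.0538 I₀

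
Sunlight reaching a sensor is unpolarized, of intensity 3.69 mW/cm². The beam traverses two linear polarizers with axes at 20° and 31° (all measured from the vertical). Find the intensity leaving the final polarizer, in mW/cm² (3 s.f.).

Unpolarized light through the first polarizer → I₁ = 3.69 mW/cm²/2 = 1.845 mW/cm², polarized at 20°.
I₂ = I₁ · cos²(11°) = 1.845 · 0.9636 = 1.778 mW/cm².

I ≈ 1.78 mW/cm²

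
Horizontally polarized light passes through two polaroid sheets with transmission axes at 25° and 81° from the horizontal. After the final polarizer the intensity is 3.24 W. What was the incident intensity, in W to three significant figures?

I₁ = I₀ cos²(25° − 0°) = I₀ cos²(25°) = 0.8214 I₀.
I₂ = I₁ cos²(81° − 25°) = 0.8214 I₀ · cos²(56°) = 0.2568 I₀.
So 3.24 W = 0.2568 I₀, giving I₀ = 3.24/0.2568 = 12.61 W.

I₀ ≈ 12.6 W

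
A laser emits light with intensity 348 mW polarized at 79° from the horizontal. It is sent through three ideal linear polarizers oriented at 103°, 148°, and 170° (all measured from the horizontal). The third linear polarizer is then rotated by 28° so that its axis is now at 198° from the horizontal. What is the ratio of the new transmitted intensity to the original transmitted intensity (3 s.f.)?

I_new/I_old ≈ 0.481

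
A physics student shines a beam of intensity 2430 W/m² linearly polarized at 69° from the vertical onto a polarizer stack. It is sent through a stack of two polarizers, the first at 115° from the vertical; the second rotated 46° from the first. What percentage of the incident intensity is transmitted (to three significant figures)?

≈ 23.3%

I₁ = 2430 W/m² · cos²(46°) = 1173 W/m².
I₂ = I₁ · cos²(46°) = 1173 · 0.4826 = 565.8 W/m².
That is 23.29% of the incident intensity.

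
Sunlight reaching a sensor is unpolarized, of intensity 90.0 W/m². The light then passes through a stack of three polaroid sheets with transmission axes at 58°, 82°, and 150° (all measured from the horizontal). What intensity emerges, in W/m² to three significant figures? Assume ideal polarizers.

I ≈ 5.27 W/m²

Unpolarized light through the first polarizer → I₁ = 90.0 W/m²/2 = 45 W/m², polarized at 58°.
I₂ = I₁ · cos²(24°) = 45 · 0.8346 = 37.56 W/m².
I₃ = I₂ · cos²(68°) = 37.56 · 0.1403 = 5.27 W/m².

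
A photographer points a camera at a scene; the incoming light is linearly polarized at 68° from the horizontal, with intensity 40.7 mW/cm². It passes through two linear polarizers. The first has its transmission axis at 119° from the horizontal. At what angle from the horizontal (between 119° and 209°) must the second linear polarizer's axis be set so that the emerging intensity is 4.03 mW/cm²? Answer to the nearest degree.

θ ≈ 179°

By Malus's law, I₁ = I₀ cos²(119° − 68°) = I₀ cos²(51°) = 0.396 I₀.
Target fraction: 4.03 / 40.7 mW/cm² = 0.09902 of I₀.
Need I₂/I₀ = 0.09902, so cos²(θ − 119°) = 0.09902 / 0.396 = 0.25.
θ − 119° = arccos(√0.25) = 60.0°, giving θ ≈ 119 + 60.0 = 179.0°.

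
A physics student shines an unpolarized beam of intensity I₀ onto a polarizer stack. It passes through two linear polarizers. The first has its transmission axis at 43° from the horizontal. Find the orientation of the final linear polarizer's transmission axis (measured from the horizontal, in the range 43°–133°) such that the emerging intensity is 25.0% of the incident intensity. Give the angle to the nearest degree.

θ ≈ 88°

Unpolarized light through the first polarizer → I₁ = ½ I₀, now polarized at 43°.
Need I₂/I₀ = 0.25, so cos²(θ − 43°) = 0.25 / 0.5 = 0.5.
θ − 43° = arccos(√0.5) = 45.0°, giving θ ≈ 43 + 45.0 = 88.0°.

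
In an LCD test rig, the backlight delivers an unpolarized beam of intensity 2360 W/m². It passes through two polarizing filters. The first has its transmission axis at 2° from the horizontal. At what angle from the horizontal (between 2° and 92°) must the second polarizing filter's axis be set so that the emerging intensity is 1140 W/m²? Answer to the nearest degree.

Unpolarized light through the first polarizer → I₁ = ½ I₀, now polarized at 2°.
Target fraction: 1140 / 2360 W/m² = 0.4831 of I₀.
Need I₂/I₀ = 0.4831, so cos²(θ − 2°) = 0.4831 / 0.5 = 0.9661.
θ − 2° = arccos(√0.9661) = 10.6°, giving θ ≈ 2 + 10.6 = 12.6°.

θ ≈ 13°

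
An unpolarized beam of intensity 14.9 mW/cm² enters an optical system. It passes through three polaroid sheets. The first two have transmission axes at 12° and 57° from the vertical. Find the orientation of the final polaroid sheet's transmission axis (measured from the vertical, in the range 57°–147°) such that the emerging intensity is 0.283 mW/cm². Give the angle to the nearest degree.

Unpolarized light through the first polarizer → I₁ = ½ I₀, now polarized at 12°.
I₂ = I₁ cos²(57° − 12°) = 0.5 I₀ · cos²(45°) = 0.25 I₀.
Target fraction: 0.283 / 14.9 mW/cm² = 0.01899 of I₀.
Need I₃/I₀ = 0.01899, so cos²(θ − 57°) = 0.01899 / 0.25 = 0.07597.
θ − 57° = arccos(√0.07597) = 74.0°, giving θ ≈ 57 + 74.0 = 131.0°.

θ ≈ 131°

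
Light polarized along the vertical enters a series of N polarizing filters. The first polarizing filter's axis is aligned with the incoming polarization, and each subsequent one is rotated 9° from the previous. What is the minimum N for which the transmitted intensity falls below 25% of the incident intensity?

First polarizer is aligned with the polarization: full transmission.
Each further stage multiplies by cos²(9°) = 0.9755.
After N polarizers: T = 0.9755^(N−1). Require T < 0.25 ⇒ N−1 > ln(0.25)/ln(0.9755) = 55.95, so N−1 ≥ 56 and N = 57.
Check: N=57 gives T = 0.2497 < 0.25; N=56 gives T = 0.256.

N = 57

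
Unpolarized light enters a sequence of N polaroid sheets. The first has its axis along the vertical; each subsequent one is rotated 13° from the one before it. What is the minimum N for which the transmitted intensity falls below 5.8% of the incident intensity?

N = 43

First polarizer halves the unpolarized light: factor 1/2.
Each further stage multiplies by cos²(13°) = 0.9494.
After N polarizers: T = 0.5·0.9494^(N−1). Require T < 0.058 ⇒ N−1 > ln(0.058/0.5)/ln(0.9494) = 41.48, so N−1 ≥ 42 and N = 43.
Check: N=43 gives T = 0.05647 < 0.058; N=42 gives T = 0.05947.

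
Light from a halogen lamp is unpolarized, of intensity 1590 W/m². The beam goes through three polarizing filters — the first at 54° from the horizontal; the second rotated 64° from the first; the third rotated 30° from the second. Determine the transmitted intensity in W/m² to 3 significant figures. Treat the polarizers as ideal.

I ≈ 115 W/m²

Unpolarized light through the first polarizer → I₁ = 1590 W/m²/2 = 795 W/m², polarized at 54°.
I₂ = I₁ · cos²(64°) = 795 · 0.1922 = 152.8 W/m².
I₃ = I₂ · cos²(30°) = 152.8 · 0.75 = 114.6 W/m².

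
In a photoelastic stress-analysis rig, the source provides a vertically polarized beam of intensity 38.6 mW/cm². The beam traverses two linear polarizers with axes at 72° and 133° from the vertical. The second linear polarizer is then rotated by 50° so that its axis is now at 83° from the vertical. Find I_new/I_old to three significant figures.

I_new/I_old ≈ 4.10

Before rotation:
By Malus's law, I₁ = I₀ cos²(72° − 0°) = I₀ cos²(72°) = 0.09549 I₀.
I₂ = I₁ cos²(133° − 72°) = 0.09549 I₀ · cos²(61°) = 0.02244 I₀.
After rotation:
I₁ = I₀ cos²(72° − 0°) = I₀ cos²(72°) = 0.09549 I₀.
I₂ = I₁ cos²(83° − 72°) = 0.09549 I₀ · cos²(11°) = 0.09201 I₀.
Ratio = 0.09201 / 0.02244 = 4.1.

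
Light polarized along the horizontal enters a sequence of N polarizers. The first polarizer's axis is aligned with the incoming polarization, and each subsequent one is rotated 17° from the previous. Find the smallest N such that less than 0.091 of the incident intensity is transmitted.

First polarizer is aligned with the polarization: full transmission.
Each further stage multiplies by cos²(17°) = 0.9145.
After N polarizers: T = 0.9145^(N−1). Require T < 0.091 ⇒ N−1 > ln(0.091)/ln(0.9145) = 26.82, so N−1 ≥ 27 and N = 28.
Check: N=28 gives T = 0.08958 < 0.091; N=27 gives T = 0.09795.

N = 28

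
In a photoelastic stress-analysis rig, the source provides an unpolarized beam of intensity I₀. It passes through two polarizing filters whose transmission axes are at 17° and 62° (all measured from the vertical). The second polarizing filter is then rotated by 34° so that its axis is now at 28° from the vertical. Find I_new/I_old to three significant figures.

Before rotation:
Unpolarized light through the first polarizer → I₁ = ½ I₀, now polarized at 17°.
I₂ = I₁ cos²(62° − 17°) = 0.5 I₀ · cos²(45°) = 0.25 I₀.
After rotation:
Unpolarized light through the first polarizer → I₁ = ½ I₀, now polarized at 17°.
I₂ = I₁ cos²(28° − 17°) = 0.5 I₀ · cos²(11°) = 0.4818 I₀.
Ratio = 0.4818 / 0.25 = 1.927.

I_new/I_old ≈ 1.93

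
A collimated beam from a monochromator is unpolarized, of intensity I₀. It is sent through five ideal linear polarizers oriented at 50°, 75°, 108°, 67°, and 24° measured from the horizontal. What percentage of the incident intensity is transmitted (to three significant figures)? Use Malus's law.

Unpolarized light through the first polarizer → I₁ = ½ I₀, now polarized at 50°.
I₂ = I₁ cos²(75° − 50°) = 0.5 I₀ · cos²(25°) = 0.4107 I₀.
I₃ = I₂ cos²(108° − 75°) = 0.4107 I₀ · cos²(33°) = 0.2889 I₀.
I₄ = I₃ cos²(67° − 108°) = 0.2889 I₀ · cos²(41°) = 0.1645 I₀.
I₅ = I₄ cos²(24° − 67°) = 0.1645 I₀ · cos²(43°) = 0.08801 I₀.
That is 8.801% of the incident intensity.

≈ 8.80%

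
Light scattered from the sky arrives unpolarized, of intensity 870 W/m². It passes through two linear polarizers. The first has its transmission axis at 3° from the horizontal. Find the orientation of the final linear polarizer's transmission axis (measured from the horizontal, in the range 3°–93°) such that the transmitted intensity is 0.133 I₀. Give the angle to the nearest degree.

θ ≈ 62°

Unpolarized light through the first polarizer → I₁ = ½ I₀, now polarized at 3°.
Need I₂/I₀ = 0.133, so cos²(θ − 3°) = 0.133 / 0.5 = 0.266.
θ − 3° = arccos(√0.266) = 59.0°, giving θ ≈ 3 + 59.0 = 62.0°.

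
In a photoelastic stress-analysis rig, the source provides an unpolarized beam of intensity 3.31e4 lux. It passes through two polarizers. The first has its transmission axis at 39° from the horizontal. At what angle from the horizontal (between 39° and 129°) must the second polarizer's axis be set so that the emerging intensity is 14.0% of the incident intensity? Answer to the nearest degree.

Unpolarized light through the first polarizer → I₁ = ½ I₀, now polarized at 39°.
Need I₂/I₀ = 0.14, so cos²(θ − 39°) = 0.14 / 0.5 = 0.28.
θ − 39° = arccos(√0.28) = 58.1°, giving θ ≈ 39 + 58.1 = 97.1°.

θ ≈ 97°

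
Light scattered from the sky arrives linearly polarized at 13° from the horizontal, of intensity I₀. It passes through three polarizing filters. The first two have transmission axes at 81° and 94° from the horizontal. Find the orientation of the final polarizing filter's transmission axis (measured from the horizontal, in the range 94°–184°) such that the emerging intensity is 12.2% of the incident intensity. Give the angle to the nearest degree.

θ ≈ 111°

I₁ = I₀ cos²(81° − 13°) = I₀ cos²(68°) = 0.1403 I₀.
I₂ = I₁ cos²(94° − 81°) = 0.1403 I₀ · cos²(13°) = 0.1332 I₀.
Need I₃/I₀ = 0.122, so cos²(θ − 94°) = 0.122 / 0.1332 = 0.9157.
θ − 94° = arccos(√0.9157) = 16.9°, giving θ ≈ 94 + 16.9 = 110.9°.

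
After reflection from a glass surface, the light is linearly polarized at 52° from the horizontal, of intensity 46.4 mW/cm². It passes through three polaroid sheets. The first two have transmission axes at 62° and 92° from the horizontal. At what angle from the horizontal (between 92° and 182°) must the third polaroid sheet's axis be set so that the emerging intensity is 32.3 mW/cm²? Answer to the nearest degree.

θ ≈ 104°

By Malus's law, I₁ = I₀ cos²(62° − 52°) = I₀ cos²(10°) = 0.9698 I₀.
I₂ = I₁ cos²(92° − 62°) = 0.9698 I₀ · cos²(30°) = 0.7274 I₀.
Target fraction: 32.3 / 46.4 mW/cm² = 0.6961 of I₀.
Need I₃/I₀ = 0.6961, so cos²(θ − 92°) = 0.6961 / 0.7274 = 0.957.
θ − 92° = arccos(√0.957) = 12.0°, giving θ ≈ 92 + 12.0 = 104.0°.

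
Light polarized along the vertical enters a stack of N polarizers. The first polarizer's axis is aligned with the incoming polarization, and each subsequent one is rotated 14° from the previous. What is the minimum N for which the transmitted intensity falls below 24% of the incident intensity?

N = 25

First polarizer is aligned with the polarization: full transmission.
Each further stage multiplies by cos²(14°) = 0.9415.
After N polarizers: T = 0.9415^(N−1). Require T < 0.24 ⇒ N−1 > ln(0.24)/ln(0.9415) = 23.66, so N−1 ≥ 24 and N = 25.
Check: N=25 gives T = 0.2352 < 0.24; N=24 gives T = 0.2498.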